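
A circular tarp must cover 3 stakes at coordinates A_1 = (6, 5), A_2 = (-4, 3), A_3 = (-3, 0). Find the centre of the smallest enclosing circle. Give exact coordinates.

(1.1875, 3.0625)

Side lengths²: A_1A_2² = 104, A_1A_3² = 106, A_2A_3² = 10.
Since A_1A_3² = 106 < 104 + 10 = 114, the triangle is acute, so the smallest enclosing circle is the circumcircle.
Circumcentre = (1.1875, 3.0625), r² = 26.9140625.
Centre = (1.1875, 3.0625).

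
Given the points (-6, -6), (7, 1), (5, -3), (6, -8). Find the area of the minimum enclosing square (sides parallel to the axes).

The bounding box has width 13 and height 9.
An axis-aligned square enclosing the set must have side ≥ max(width, height).
So the minimum side is max(13, 9) = 13.
Area = 13² = 169.

169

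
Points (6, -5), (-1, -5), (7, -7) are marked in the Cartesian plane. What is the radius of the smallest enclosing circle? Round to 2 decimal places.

4.12

Call the three points A, B, C in the order given.
Side lengths²: AB² = 49, AC² = 5, BC² = 68.
Since BC² = 68 ≥ 49 + 5 = 54, the angle opposite BC is not acute, so the smallest enclosing circle has BC as diameter.
Centre = midpoint of BC = (3, -6), r² = 68/4 = 17.
r = √17 ≈ 4.12.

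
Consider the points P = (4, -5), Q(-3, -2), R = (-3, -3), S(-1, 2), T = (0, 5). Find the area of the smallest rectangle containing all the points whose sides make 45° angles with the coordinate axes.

In coordinates u = x + y, v = x − y the rectangle is axis-aligned; the map (x,y)→(u,v) scales areas by 2.
u-values: -1, -5, -6, 1, 5; range = 5 − (-6) = 11.
v-values: 9, -1, 0, -3, -5; range = 9 − (-5) = 14.
Area = (11 × 14) / 2 = 77.

77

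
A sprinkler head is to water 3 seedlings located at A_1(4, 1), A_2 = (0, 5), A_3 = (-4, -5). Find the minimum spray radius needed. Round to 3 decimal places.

Side lengths²: A_1A_2² = 32, A_1A_3² = 100, A_2A_3² = 116.
Since A_2A_3² = 116 < 100 + 32 = 132, the triangle is acute, so the smallest enclosing circle is the circumcircle.
Circumcentre = (-9/7, -2/7), r² = 1450/49.
r = √(1450/49) ≈ 5.440.

5.440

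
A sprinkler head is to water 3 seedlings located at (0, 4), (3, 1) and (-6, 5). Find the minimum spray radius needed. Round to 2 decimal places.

4.92

Call the three points A, B, C in the order given.
Side lengths²: AB² = 18, AC² = 37, BC² = 97.
Since BC² = 97 ≥ 37 + 18 = 55, the angle opposite BC is not acute, so the smallest enclosing circle has BC as diameter.
Centre = midpoint of BC = (-1.5, 3), r² = 97/4 = 24.25.
r = √(24.25) ≈ 4.92.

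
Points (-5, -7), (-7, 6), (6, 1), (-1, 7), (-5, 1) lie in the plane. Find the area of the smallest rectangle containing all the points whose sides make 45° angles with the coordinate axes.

In coordinates u = x + y, v = x − y the rectangle is axis-aligned; the map (x,y)→(u,v) scales areas by 2.
u-values: -12, -1, 7, 6, -4; range = 7 − (-12) = 19.
v-values: 2, -13, 5, -8, -6; range = 5 − (-13) = 18.
Area = (19 × 18) / 2 = 171.

171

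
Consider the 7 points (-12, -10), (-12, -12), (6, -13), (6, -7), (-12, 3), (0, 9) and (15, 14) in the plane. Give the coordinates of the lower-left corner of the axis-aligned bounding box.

x-range [-12, 15], y-range [-13, 14].
The lower-left corner is (-12, -13).

(-12, -13)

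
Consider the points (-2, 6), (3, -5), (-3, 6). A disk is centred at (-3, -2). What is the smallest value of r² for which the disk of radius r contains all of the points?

65

The required radius is the distance from (-3, -2) to the farthest point.
Squared distances: 65, 45, 64.
Maximum is 65, attained at (-2, 6).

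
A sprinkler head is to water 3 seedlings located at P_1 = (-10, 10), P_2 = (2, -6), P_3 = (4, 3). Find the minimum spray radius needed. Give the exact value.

Side lengths²: P_1P_2² = 400, P_1P_3² = 245, P_2P_3² = 85.
Since P_1P_2² = 400 ≥ 245 + 85 = 330, the angle opposite P_1P_2 is not acute, so the smallest enclosing circle has P_1P_2 as diameter.
Centre = midpoint of P_1P_2 = (-4, 2), r² = 400/4 = 100.
r = √100 = 10.

10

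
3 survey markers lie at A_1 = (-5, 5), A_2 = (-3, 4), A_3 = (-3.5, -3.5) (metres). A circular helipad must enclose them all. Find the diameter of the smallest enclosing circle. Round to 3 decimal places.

Side lengths²: A_1A_2² = 5, A_1A_3² = 74.5, A_2A_3² = 56.5.
Since A_1A_3² = 74.5 ≥ 56.5 + 5 = 61.5, the angle opposite A_1A_3 is not acute, so the smallest enclosing circle has A_1A_3 as diameter.
Centre = midpoint of A_1A_3 = (-4.25, 0.75), r² = 74.5/4 = 18.625.
Diameter = 2r = 2√(18.625) ≈ 8.631.

8.631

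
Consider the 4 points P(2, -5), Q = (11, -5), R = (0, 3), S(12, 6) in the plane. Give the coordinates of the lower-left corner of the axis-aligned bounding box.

(0, -5)

x-range [0, 12], y-range [-5, 6].
The lower-left corner is (0, -5).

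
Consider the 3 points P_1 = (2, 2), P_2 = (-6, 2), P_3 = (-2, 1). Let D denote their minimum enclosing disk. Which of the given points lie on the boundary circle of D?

Side lengths²: P_1P_2² = 64, P_1P_3² = 17, P_2P_3² = 17.
Since P_1P_2² = 64 ≥ 17 + 17 = 34, the angle opposite P_1P_2 is not acute, so the smallest enclosing circle has P_1P_2 as diameter.
Centre = midpoint of P_1P_2 = (-2, 2), r² = 64/4 = 16.
The points at distance exactly r from the centre are P_1, P_2 — 2 points.

P_1, P_2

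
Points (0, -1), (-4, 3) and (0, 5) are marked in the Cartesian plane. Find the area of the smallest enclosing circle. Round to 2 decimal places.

Call the three points A, B, C in the order given.
Side lengths²: AB² = 32, AC² = 36, BC² = 20.
Since AC² = 36 < 32 + 20 = 52, the triangle is acute, so the smallest enclosing circle is the circumcircle.
Circumcentre = (-1, 2), r² = 10.
Area = π·r² = π·10 ≈ 31.42.

31.42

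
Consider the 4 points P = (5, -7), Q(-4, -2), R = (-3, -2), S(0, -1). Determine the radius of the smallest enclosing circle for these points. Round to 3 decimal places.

By Welzl's lemma the MEC is supported by two points (diametrically opposite) or three points (on a circumcircle).
The farthest pair is P–Q with squared distance 106. The circle on this segment as diameter has centre (0.5, -4.5) and r² = 106/4 = 26.5.
Check R: distance² to centre = 18.5 ≤ 26.5, so it lies inside.
All remaining points lie in this disk, and no smaller disk contains both endpoints, so this is the minimum enclosing circle.
r = √(26.5) ≈ 5.148.

5.148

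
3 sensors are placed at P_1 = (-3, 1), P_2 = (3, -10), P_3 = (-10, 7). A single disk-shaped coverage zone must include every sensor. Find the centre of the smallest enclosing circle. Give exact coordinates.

Side lengths²: P_1P_2² = 157, P_1P_3² = 85, P_2P_3² = 458.
Since P_2P_3² = 458 ≥ 157 + 85 = 242, the angle opposite P_2P_3 is not acute, so the smallest enclosing circle has P_2P_3 as diameter.
Centre = midpoint of P_2P_3 = (-3.5, -1.5), r² = 458/4 = 114.5.
Centre = (-3.5, -1.5).

(-3.5, -1.5)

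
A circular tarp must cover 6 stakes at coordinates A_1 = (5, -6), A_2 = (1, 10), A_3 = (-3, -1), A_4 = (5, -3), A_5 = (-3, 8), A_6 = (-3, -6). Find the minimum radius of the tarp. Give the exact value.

8.5

A smallest enclosing disk is always determined by at most three of the input points on its boundary.
The minimum enclosing circle is determined by three boundary points: A_1, A_2, A_6.
Their circumcentre is (1, 1.5) with r² = 72.25.
The farthest remaining point A_5 is at distance² 58.25 ≤ 72.25.
r = √(72.25) = 8.5.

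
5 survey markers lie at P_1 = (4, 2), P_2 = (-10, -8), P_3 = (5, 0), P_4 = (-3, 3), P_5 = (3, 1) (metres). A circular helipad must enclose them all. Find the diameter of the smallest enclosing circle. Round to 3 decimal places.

The farthest pair is P_1–P_2 with squared distance 296. The circle on this segment as diameter has centre (-3, -3) and r² = 296/4 = 74.
Check P_3: distance² to centre = 73 ≤ 74, so it lies inside.
All remaining points lie in this disk, and no smaller disk contains both endpoints, so this is the minimum enclosing circle.
Diameter = 2r = 2√74 ≈ 17.205.

17.205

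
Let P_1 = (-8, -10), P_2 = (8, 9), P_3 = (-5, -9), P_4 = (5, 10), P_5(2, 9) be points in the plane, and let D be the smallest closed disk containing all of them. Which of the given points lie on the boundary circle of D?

P_1, P_2

A smallest enclosing disk is always determined by at most three of the input points on its boundary.
The farthest pair is P_1–P_2 with squared distance 617. The circle on this segment as diameter has centre (0, -0.5) and r² = 617/4 = 154.25.
Check P_3: distance² to centre = 97.25 ≤ 154.25, so it lies inside.
All remaining points lie in this disk, and no smaller disk contains both endpoints, so this is the minimum enclosing circle.
The points at distance exactly r from the centre are P_1, P_2 — 2 points.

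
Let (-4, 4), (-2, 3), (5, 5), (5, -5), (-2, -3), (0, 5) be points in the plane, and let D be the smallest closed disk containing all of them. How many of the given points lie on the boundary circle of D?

The minimum enclosing circle is determined by three boundary points: (-4, 4), (5, 5), (5, -5).
Their circumcentre is (1, 0) with r² = 41.
The farthest remaining point (0, 5) is at distance² 26 ≤ 41.
The points at distance exactly r from the centre are (-4, 4), (5, 5), (5, -5) — 3 points.

3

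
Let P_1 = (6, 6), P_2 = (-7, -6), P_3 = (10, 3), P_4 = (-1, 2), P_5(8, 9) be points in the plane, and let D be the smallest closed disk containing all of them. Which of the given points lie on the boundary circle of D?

The minimum enclosing circle of a finite set is fixed by two of the points (as a diameter) or three (as a circumcircle).
The farthest pair is P_2–P_5 with squared distance 450. The circle on this segment as diameter has centre (0.5, 1.5) and r² = 450/4 = 112.5.
Check P_1: distance² to centre = 50.5 ≤ 112.5, so it lies inside.
All remaining points lie in this disk, and no smaller disk contains both endpoints, so this is the minimum enclosing circle.
The points at distance exactly r from the centre are P_2, P_5 — 2 points.

P_2, P_5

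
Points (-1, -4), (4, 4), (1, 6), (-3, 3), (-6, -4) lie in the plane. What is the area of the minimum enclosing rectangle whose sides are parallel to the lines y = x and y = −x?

81

In coordinates u = x + y, v = x − y the rectangle is axis-aligned; the map (x,y)→(u,v) scales areas by 2.
u-values: -5, 8, 7, 0, -10; range = 8 − (-10) = 18.
v-values: 3, 0, -5, -6, -2; range = 3 − (-6) = 9.
Area = (18 × 9) / 2 = 81.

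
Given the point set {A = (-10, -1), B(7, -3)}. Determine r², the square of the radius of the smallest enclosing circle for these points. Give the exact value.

73.25

The smallest circle enclosing two points has them as diameter endpoints.
Centre = midpoint = (-1.5, -2); r² = |AB|²/4 = 293/4 = 73.25.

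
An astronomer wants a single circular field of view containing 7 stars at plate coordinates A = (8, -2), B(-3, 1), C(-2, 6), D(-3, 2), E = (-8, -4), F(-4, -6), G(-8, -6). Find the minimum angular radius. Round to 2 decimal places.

8.43

A smallest enclosing disk is always determined by at most three of the input points on its boundary.
The minimum enclosing circle is determined by three boundary points: A, C, G.
Their circumcentre is (-3/7, -16/7) with r² = 3485/49.
The farthest remaining point E is at distance² 2953/49 ≤ 3485/49.
r = √(3485/49) ≈ 8.43.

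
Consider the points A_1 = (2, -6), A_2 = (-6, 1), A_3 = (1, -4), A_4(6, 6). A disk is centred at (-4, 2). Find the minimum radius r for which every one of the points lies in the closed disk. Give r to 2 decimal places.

10.77

The required radius is the distance from (-4, 2) to the farthest point.
Squared distances: 100, 5, 61, 116.
Maximum is 116, attained at A_4.
r = √116 ≈ 10.77.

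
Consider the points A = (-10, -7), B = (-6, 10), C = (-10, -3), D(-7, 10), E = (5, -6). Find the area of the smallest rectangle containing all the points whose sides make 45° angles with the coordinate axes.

294

In coordinates u = x + y, v = x − y the rectangle is axis-aligned; the map (x,y)→(u,v) scales areas by 2.
u-values: -17, 4, -13, 3, -1; range = 4 − (-17) = 21.
v-values: -3, -16, -7, -17, 11; range = 11 − (-17) = 28.
Area = (21 × 28) / 2 = 294.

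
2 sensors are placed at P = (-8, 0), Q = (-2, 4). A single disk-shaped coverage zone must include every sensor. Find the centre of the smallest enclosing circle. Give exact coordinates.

(-5, 2)

The smallest circle enclosing two points has them as diameter endpoints.
Centre = midpoint = (-5, 2); r² = |PQ|²/4 = 52/4 = 13.
Centre = (-5, 2).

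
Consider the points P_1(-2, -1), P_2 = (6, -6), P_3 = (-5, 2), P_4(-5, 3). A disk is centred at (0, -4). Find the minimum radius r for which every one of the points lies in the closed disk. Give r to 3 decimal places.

8.602

The required radius is the distance from (0, -4) to the farthest point.
Squared distances: 13, 40, 61, 74.
Maximum is 74, attained at P_4.
r = √74 ≈ 8.602.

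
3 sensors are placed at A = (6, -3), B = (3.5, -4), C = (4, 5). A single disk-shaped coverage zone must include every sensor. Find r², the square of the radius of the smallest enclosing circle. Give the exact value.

20.3125

Side lengths²: AB² = 7.25, AC² = 68, BC² = 81.25.
Since BC² = 81.25 ≥ 68 + 7.25 = 75.25, the angle opposite BC is not acute, so the smallest enclosing circle has BC as diameter.
Centre = midpoint of BC = (3.75, 0.5), r² = 81.25/4 = 20.3125.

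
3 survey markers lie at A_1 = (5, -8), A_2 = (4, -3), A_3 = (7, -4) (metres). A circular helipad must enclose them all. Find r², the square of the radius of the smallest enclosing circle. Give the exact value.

325/49

Side lengths²: A_1A_2² = 26, A_1A_3² = 20, A_2A_3² = 10.
Since A_1A_2² = 26 < 20 + 10 = 30, the triangle is acute, so the smallest enclosing circle is the circumcircle.
Circumcentre = (34/7, -38/7), r² = 325/49.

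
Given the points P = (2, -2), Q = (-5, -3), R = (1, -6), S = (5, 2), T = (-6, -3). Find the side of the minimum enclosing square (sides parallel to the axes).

11

The bounding box has width 11 and height 8.
An axis-aligned square enclosing the set must have side ≥ max(width, height).
So the minimum side is max(11, 8) = 11.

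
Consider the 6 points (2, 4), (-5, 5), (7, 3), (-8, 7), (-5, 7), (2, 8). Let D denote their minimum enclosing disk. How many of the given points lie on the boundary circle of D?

The farthest pair is (7, 3)–(-8, 7) with squared distance 241. The circle on this segment as diameter has centre (-0.5, 5) and r² = 241/4 = 60.25.
Check (2, 4): distance² to centre = 7.25 ≤ 60.25, so it lies inside.
All remaining points lie in this disk, and no smaller disk contains both endpoints, so this is the minimum enclosing circle.
The points at distance exactly r from the centre are (7, 3), (-8, 7) — 2 points.

2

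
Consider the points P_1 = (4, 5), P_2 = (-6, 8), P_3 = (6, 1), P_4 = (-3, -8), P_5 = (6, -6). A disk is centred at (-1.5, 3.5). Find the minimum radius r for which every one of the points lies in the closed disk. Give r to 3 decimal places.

12.104

The required radius is the distance from (-1.5, 3.5) to the farthest point.
Squared distances: 32.5, 40.5, 62.5, 134.5, 146.5.
Maximum is 146.5, attained at P_5.
r = √(146.5) ≈ 12.104.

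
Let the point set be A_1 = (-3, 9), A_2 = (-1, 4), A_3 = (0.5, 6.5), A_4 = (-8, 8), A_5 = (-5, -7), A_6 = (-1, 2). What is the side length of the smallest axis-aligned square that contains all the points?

The bounding box has width 8.5 and height 16.
An axis-aligned square enclosing the set must have side ≥ max(width, height).
So the minimum side is max(8.5, 16) = 16.

16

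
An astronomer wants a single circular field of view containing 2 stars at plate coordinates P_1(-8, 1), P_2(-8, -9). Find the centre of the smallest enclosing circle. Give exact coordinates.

The smallest circle enclosing two points has them as diameter endpoints.
Centre = midpoint = (-8, -4); r² = |P_1P_2|²/4 = 100/4 = 25.
Centre = (-8, -4).

(-8, -4)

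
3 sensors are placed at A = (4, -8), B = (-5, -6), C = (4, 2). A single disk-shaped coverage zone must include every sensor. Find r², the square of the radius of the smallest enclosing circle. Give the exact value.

Side lengths²: AB² = 85, AC² = 100, BC² = 145.
Since BC² = 145 < 100 + 85 = 185, the triangle is acute, so the smallest enclosing circle is the circumcircle.
Circumcentre = (7/18, -3), r² = 12325/324.

12325/324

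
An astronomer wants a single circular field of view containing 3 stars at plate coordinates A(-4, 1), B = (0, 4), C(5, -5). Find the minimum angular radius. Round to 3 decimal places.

5.459

Side lengths²: AB² = 25, AC² = 117, BC² = 106.
Since AC² = 117 < 106 + 25 = 131, the triangle is acute, so the smallest enclosing circle is the circumcircle.
Circumcentre = (31/34, -47/34), r² = 17225/578.
r = √(17225/578) ≈ 5.459.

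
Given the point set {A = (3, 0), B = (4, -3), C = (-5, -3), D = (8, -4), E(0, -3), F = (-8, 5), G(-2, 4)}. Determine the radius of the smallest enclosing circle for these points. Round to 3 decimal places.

The minimum enclosing circle of a finite set is fixed by two of the points (as a diameter) or three (as a circumcircle).
The farthest pair is D–F with squared distance 337. The circle on this segment as diameter has centre (0, 0.5) and r² = 337/4 = 84.25.
Check A: distance² to centre = 9.25 ≤ 84.25, so it lies inside.
All remaining points lie in this disk, and no smaller disk contains both endpoints, so this is the minimum enclosing circle.
r = √(84.25) ≈ 9.179.

9.179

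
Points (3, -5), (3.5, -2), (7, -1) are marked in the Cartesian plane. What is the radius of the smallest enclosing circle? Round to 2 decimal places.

2.83

Call the three points A, B, C in the order given.
Side lengths²: AB² = 9.25, AC² = 32, BC² = 13.25.
Since AC² = 32 ≥ 13.25 + 9.25 = 22.5, the angle opposite AC is not acute, so the smallest enclosing circle has AC as diameter.
Centre = midpoint of AC = (5, -3), r² = 32/4 = 8.
r = √8 ≈ 2.83.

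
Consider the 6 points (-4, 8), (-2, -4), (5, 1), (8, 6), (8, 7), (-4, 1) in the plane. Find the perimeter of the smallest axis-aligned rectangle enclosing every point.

Width = max x − min x = 8 − (-4) = 12.
Height = max y − min y = 8 − (-4) = 12.
Perimeter = 2(12 + 12) = 48.

48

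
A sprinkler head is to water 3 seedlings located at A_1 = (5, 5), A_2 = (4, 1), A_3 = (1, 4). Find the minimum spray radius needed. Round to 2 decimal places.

2.40

Side lengths²: A_1A_2² = 17, A_1A_3² = 17, A_2A_3² = 18.
Since A_2A_3² = 18 < 17 + 17 = 34, the triangle is acute, so the smallest enclosing circle is the circumcircle.
Circumcentre = (3.3, 3.3), r² = 5.78.
r = √(5.78) ≈ 2.40.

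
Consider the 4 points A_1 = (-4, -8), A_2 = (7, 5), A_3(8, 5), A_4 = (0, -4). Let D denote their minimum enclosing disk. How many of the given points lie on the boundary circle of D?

2

By Welzl's lemma the MEC is supported by two points (diametrically opposite) or three points (on a circumcircle).
The farthest pair is A_1–A_3 with squared distance 313. The circle on this segment as diameter has centre (2, -1.5) and r² = 313/4 = 78.25.
Check A_2: distance² to centre = 67.25 ≤ 78.25, so it lies inside.
All remaining points lie in this disk, and no smaller disk contains both endpoints, so this is the minimum enclosing circle.
The points at distance exactly r from the centre are A_1, A_3 — 2 points.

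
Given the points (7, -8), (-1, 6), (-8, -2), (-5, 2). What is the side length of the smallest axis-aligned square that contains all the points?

15

The bounding box has width 15 and height 14.
An axis-aligned square enclosing the set must have side ≥ max(width, height).
So the minimum side is max(15, 14) = 15.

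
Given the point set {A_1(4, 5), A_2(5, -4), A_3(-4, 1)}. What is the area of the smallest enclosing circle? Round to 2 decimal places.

Side lengths²: A_1A_2² = 82, A_1A_3² = 80, A_2A_3² = 106.
Since A_2A_3² = 106 < 82 + 80 = 162, the triangle is acute, so the smallest enclosing circle is the circumcircle.
Circumcentre = (27/19, 3/19), r² = 10865/361.
Area = π·r² = π·10865/361 ≈ 94.55.

94.55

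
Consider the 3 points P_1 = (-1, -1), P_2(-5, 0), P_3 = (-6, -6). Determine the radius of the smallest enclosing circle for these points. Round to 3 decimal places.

Side lengths²: P_1P_2² = 17, P_1P_3² = 50, P_2P_3² = 37.
Since P_1P_3² = 50 < 37 + 17 = 54, the triangle is acute, so the smallest enclosing circle is the circumcircle.
Circumcentre = (-3.7, -3.3), r² = 12.58.
r = √(12.58) ≈ 3.547.

3.547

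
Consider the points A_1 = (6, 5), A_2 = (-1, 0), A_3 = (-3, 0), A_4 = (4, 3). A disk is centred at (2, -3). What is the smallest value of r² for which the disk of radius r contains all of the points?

The required radius is the distance from (2, -3) to the farthest point.
Squared distances: 80, 18, 34, 40.
Maximum is 80, attained at A_1.

80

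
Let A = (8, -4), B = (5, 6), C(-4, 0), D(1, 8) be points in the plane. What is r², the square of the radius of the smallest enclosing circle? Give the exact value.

85885/1682

The minimum enclosing circle is determined by three boundary points: A, C, D.
Their circumcentre is (177/58, 67/58) with r² = 85885/1682.
The farthest remaining point B is at distance² 45865/1682 ≤ 85885/1682.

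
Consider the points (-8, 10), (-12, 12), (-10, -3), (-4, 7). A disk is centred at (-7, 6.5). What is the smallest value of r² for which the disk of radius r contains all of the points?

The required radius is the distance from (-7, 6.5) to the farthest point.
Squared distances: 13.25, 55.25, 99.25, 9.25.
Maximum is 99.25, attained at (-10, -3).

99.25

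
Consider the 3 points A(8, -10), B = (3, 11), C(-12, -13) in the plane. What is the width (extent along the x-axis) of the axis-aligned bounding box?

20

max x = 8, min x = -12, so width = 20.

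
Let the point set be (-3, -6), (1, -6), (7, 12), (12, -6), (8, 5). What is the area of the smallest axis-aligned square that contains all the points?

The bounding box has width 15 and height 18.
An axis-aligned square enclosing the set must have side ≥ max(width, height).
So the minimum side is max(15, 18) = 18.
Area = 18² = 324.

324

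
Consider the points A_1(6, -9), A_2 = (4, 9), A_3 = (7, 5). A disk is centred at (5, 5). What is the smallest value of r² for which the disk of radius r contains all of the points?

The required radius is the distance from (5, 5) to the farthest point.
Squared distances: 197, 17, 4.
Maximum is 197, attained at A_1.

197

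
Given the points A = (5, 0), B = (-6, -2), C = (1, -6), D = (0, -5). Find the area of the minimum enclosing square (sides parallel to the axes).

121

The bounding box has width 11 and height 6.
An axis-aligned square enclosing the set must have side ≥ max(width, height).
So the minimum side is max(11, 6) = 11.
Area = 11² = 121.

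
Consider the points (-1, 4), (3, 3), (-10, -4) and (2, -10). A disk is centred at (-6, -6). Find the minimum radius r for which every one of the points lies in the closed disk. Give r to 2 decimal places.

The required radius is the distance from (-6, -6) to the farthest point.
Squared distances: 125, 162, 20, 80.
Maximum is 162, attained at (3, 3).
r = √162 ≈ 12.73.

12.73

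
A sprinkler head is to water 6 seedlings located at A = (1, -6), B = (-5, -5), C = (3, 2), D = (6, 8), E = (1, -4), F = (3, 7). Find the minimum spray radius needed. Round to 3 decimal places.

By Welzl's lemma the MEC is supported by two points (diametrically opposite) or three points (on a circumcircle).
The farthest pair is B–D with squared distance 290. The circle on this segment as diameter has centre (0.5, 1.5) and r² = 290/4 = 72.5.
Check A: distance² to centre = 56.5 ≤ 72.5, so it lies inside.
All remaining points lie in this disk, and no smaller disk contains both endpoints, so this is the minimum enclosing circle.
r = √(72.5) ≈ 8.515.

8.515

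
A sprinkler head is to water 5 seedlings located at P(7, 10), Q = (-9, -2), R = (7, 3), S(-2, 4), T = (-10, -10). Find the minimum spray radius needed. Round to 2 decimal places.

13.12

By Welzl's lemma the MEC is supported by two points (diametrically opposite) or three points (on a circumcircle).
The farthest pair is P–T with squared distance 689. The circle on this segment as diameter has centre (-1.5, 0) and r² = 689/4 = 172.25.
Check Q: distance² to centre = 60.25 ≤ 172.25, so it lies inside.
All remaining points lie in this disk, and no smaller disk contains both endpoints, so this is the minimum enclosing circle.
r = √(172.25) ≈ 13.12.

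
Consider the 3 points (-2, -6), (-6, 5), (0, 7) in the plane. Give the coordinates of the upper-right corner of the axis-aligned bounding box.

(0, 7)

x-range [-6, 0], y-range [-6, 7].
The upper-right corner is (0, 7).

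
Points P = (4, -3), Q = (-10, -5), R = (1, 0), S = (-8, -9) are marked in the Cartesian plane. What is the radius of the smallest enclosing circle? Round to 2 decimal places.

By Welzl's lemma the MEC is supported by two points (diametrically opposite) or three points (on a circumcircle).
The farthest pair is P–Q with squared distance 200. The circle on this segment as diameter has centre (-3, -4) and r² = 200/4 = 50.
Check R: distance² to centre = 32 ≤ 50, so it lies inside.
All remaining points lie in this disk, and no smaller disk contains both endpoints, so this is the minimum enclosing circle.
r = √50 ≈ 7.07.

7.07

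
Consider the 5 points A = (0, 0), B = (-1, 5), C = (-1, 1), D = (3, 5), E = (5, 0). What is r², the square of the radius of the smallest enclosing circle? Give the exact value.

15.25

By Welzl's lemma the MEC is supported by two points (diametrically opposite) or three points (on a circumcircle).
The farthest pair is B–E with squared distance 61. The circle on this segment as diameter has centre (2, 2.5) and r² = 61/4 = 15.25.
Check A: distance² to centre = 10.25 ≤ 15.25, so it lies inside.
All remaining points lie in this disk, and no smaller disk contains both endpoints, so this is the minimum enclosing circle.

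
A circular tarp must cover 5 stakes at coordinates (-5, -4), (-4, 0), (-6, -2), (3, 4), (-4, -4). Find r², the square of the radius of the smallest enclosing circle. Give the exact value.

The farthest pair is (-5, -4)–(3, 4) with squared distance 128. The circle on this segment as diameter has centre (-1, 0) and r² = 128/4 = 32.
Check (-4, 0): distance² to centre = 9 ≤ 32, so it lies inside.
All remaining points lie in this disk, and no smaller disk contains both endpoints, so this is the minimum enclosing circle.

32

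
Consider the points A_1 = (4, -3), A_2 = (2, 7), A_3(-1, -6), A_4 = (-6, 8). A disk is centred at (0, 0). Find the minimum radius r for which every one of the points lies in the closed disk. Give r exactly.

The required radius is the distance from (0, 0) to the farthest point.
Squared distances: 25, 53, 37, 100.
Maximum is 100, attained at A_4.
r = √100 = 10.

10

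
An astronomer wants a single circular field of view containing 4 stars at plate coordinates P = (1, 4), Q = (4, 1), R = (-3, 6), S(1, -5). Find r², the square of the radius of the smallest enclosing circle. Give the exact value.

The farthest pair is R–S with squared distance 137. The circle on this segment as diameter has centre (-1, 0.5) and r² = 137/4 = 34.25.
Check P: distance² to centre = 16.25 ≤ 34.25, so it lies inside.
All remaining points lie in this disk, and no smaller disk contains both endpoints, so this is the minimum enclosing circle.

34.25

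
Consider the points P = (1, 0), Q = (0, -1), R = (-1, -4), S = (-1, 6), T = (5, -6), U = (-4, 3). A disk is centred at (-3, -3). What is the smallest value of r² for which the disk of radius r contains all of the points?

The required radius is the distance from (-3, -3) to the farthest point.
Squared distances: 25, 13, 5, 85, 73, 37.
Maximum is 85, attained at S.

85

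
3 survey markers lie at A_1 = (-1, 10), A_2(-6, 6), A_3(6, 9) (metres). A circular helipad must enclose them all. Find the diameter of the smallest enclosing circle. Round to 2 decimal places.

12.37

Side lengths²: A_1A_2² = 41, A_1A_3² = 50, A_2A_3² = 153.
Since A_2A_3² = 153 ≥ 50 + 41 = 91, the angle opposite A_2A_3 is not acute, so the smallest enclosing circle has A_2A_3 as diameter.
Centre = midpoint of A_2A_3 = (0, 7.5), r² = 153/4 = 38.25.
Diameter = 2r = 2√(38.25) ≈ 12.37.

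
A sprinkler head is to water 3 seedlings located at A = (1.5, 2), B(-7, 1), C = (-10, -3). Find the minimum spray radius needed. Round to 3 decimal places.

Side lengths²: AB² = 73.25, AC² = 157.25, BC² = 25.
Since AC² = 157.25 ≥ 73.25 + 25 = 98.25, the angle opposite AC is not acute, so the smallest enclosing circle has AC as diameter.
Centre = midpoint of AC = (-4.25, -0.5), r² = 157.25/4 = 39.3125.
r = √(39.3125) ≈ 6.270.

6.270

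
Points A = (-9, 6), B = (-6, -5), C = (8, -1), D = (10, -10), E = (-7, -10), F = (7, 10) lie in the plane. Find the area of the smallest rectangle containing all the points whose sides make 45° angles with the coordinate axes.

In coordinates u = x + y, v = x − y the rectangle is axis-aligned; the map (x,y)→(u,v) scales areas by 2.
u-values: -3, -11, 7, 0, -17, 17; range = 17 − (-17) = 34.
v-values: -15, -1, 9, 20, 3, -3; range = 20 − (-15) = 35.
Area = (34 × 35) / 2 = 595.

595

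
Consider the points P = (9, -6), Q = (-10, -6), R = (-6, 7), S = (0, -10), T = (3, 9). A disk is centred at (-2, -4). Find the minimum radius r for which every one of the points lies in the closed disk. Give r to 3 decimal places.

13.928

The required radius is the distance from (-2, -4) to the farthest point.
Squared distances: 125, 68, 137, 40, 194.
Maximum is 194, attained at T.
r = √194 ≈ 13.928.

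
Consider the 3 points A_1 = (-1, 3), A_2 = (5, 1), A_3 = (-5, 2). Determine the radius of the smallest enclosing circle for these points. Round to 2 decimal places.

Side lengths²: A_1A_2² = 40, A_1A_3² = 17, A_2A_3² = 101.
Since A_2A_3² = 101 ≥ 40 + 17 = 57, the angle opposite A_2A_3 is not acute, so the smallest enclosing circle has A_2A_3 as diameter.
Centre = midpoint of A_2A_3 = (0, 1.5), r² = 101/4 = 25.25.
r = √(25.25) ≈ 5.02.

5.02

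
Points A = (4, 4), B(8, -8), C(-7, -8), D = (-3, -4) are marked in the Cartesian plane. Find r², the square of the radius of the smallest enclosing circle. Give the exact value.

1325/18

The minimum enclosing circle of a finite set is fixed by two of the points (as a diameter) or three (as a circumcircle).
The minimum enclosing circle is determined by three boundary points: A, B, C.
Their circumcentre is (0.5, -23/6) with r² = 1325/18.
The farthest remaining point D is at distance² 221/18 ≤ 1325/18.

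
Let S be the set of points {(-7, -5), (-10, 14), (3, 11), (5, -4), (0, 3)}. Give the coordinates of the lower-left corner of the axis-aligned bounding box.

(-10, -5)

x-range [-10, 5], y-range [-5, 14].
The lower-left corner is (-10, -5).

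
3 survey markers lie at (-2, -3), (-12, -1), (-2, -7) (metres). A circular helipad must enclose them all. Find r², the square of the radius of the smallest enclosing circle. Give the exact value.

Call the three points A, B, C in the order given.
Side lengths²: AB² = 104, AC² = 16, BC² = 136.
Since BC² = 136 ≥ 104 + 16 = 120, the angle opposite BC is not acute, so the smallest enclosing circle has BC as diameter.
Centre = midpoint of BC = (-7, -4), r² = 136/4 = 34.

34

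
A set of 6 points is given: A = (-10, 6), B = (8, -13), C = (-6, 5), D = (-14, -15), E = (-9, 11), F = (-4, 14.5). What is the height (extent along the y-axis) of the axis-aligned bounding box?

max y = 14.5, min y = -15, so height = 29.5.

29.5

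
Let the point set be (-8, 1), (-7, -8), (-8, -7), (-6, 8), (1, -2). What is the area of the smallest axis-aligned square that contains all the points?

256

The bounding box has width 9 and height 16.
An axis-aligned square enclosing the set must have side ≥ max(width, height).
So the minimum side is max(9, 16) = 16.
Area = 16² = 256.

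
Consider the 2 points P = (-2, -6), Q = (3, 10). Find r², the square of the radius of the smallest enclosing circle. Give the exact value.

The smallest circle enclosing two points has them as diameter endpoints.
Centre = midpoint = (0.5, 2); r² = |PQ|²/4 = 281/4 = 70.25.

70.25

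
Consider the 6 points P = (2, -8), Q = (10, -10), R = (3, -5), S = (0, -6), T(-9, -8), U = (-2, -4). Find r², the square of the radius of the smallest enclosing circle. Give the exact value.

The minimum enclosing circle of a finite set is fixed by two of the points (as a diameter) or three (as a circumcircle).
The farthest pair is Q–T with squared distance 365. The circle on this segment as diameter has centre (0.5, -9) and r² = 365/4 = 91.25.
Check P: distance² to centre = 3.25 ≤ 91.25, so it lies inside.
All remaining points lie in this disk, and no smaller disk contains both endpoints, so this is the minimum enclosing circle.

91.25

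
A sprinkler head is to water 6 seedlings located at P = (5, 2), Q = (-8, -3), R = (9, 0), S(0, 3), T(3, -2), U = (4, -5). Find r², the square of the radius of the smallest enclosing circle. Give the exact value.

A smallest enclosing disk is always determined by at most three of the input points on its boundary.
The farthest pair is Q–R with squared distance 298. The circle on this segment as diameter has centre (0.5, -1.5) and r² = 298/4 = 74.5.
Check P: distance² to centre = 32.5 ≤ 74.5, so it lies inside.
All remaining points lie in this disk, and no smaller disk contains both endpoints, so this is the minimum enclosing circle.

74.5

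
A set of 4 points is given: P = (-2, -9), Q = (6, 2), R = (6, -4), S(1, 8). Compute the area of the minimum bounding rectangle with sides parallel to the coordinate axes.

136

x ranges over [-2, 6], width 8.
y ranges over [-9, 8], height 17.
Area = 8 × 17 = 136.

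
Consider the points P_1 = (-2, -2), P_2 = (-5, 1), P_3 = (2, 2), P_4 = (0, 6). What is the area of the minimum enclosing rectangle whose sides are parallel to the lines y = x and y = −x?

30

In coordinates u = x + y, v = x − y the rectangle is axis-aligned; the map (x,y)→(u,v) scales areas by 2.
u-values: -4, -4, 4, 6; range = 6 − (-4) = 10.
v-values: 0, -6, 0, -6; range = 0 − (-6) = 6.
Area = (10 × 6) / 2 = 30.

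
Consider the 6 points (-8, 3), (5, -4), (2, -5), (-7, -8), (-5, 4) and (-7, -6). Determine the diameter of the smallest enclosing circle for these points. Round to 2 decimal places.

15.17

A smallest enclosing disk is always determined by at most three of the input points on its boundary.
The minimum enclosing circle is determined by three boundary points: (-8, 3), (5, -4), (-7, -8).
Their circumcentre is (-79/34, -69/34) with r² = 33245/578.
The farthest remaining point (-5, 4) is at distance² 25153/578 ≤ 33245/578.
Diameter = 2r = 2√(33245/578) ≈ 15.17.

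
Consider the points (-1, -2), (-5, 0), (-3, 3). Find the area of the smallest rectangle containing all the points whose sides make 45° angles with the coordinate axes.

In coordinates u = x + y, v = x − y the rectangle is axis-aligned; the map (x,y)→(u,v) scales areas by 2.
u-values: -3, -5, 0; range = 0 − (-5) = 5.
v-values: 1, -5, -6; range = 1 − (-6) = 7.
Area = (5 × 7) / 2 = 17.5.

17.5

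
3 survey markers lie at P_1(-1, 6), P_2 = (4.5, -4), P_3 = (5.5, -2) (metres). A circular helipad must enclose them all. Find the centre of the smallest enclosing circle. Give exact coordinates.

(1.75, 1)

Side lengths²: P_1P_2² = 130.25, P_1P_3² = 106.25, P_2P_3² = 5.
Since P_1P_2² = 130.25 ≥ 106.25 + 5 = 111.25, the angle opposite P_1P_2 is not acute, so the smallest enclosing circle has P_1P_2 as diameter.
Centre = midpoint of P_1P_2 = (1.75, 1), r² = 130.25/4 = 32.5625.
Centre = (1.75, 1).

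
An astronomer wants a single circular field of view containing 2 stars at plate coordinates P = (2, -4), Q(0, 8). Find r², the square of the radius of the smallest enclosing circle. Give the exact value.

37

The smallest circle enclosing two points has them as diameter endpoints.
Centre = midpoint = (1, 2); r² = |PQ|²/4 = 148/4 = 37.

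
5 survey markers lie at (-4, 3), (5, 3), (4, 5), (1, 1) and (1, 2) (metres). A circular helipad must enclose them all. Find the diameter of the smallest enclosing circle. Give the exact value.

9

The minimum enclosing circle of a finite set is fixed by two of the points (as a diameter) or three (as a circumcircle).
The farthest pair is (-4, 3)–(5, 3) with squared distance 81. The circle on this segment as diameter has centre (0.5, 3) and r² = 81/4 = 20.25.
Check (4, 5): distance² to centre = 16.25 ≤ 20.25, so it lies inside.
All remaining points lie in this disk, and no smaller disk contains both endpoints, so this is the minimum enclosing circle.
Diameter = 2r = 2√(20.25) = 9.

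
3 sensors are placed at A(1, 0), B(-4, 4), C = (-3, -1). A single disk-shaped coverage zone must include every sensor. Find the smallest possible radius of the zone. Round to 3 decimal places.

3.205

Side lengths²: AB² = 41, AC² = 17, BC² = 26.
Since AB² = 41 < 26 + 17 = 43, the triangle is acute, so the smallest enclosing circle is the circumcircle.
Circumcentre = (-67/42, 79/42), r² = 9061/882.
r = √(9061/882) ≈ 3.205.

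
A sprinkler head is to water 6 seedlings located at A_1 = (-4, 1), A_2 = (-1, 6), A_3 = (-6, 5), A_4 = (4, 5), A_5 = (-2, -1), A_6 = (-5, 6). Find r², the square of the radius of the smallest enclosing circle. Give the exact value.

The minimum enclosing circle is determined by three boundary points: A_3, A_4, A_5.
Their circumcentre is (-1, 4) with r² = 26.
The farthest remaining point A_6 is at distance² 20 ≤ 26.

26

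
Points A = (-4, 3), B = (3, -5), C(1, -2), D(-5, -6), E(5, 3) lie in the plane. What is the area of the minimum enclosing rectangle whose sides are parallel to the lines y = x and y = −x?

142.5

In coordinates u = x + y, v = x − y the rectangle is axis-aligned; the map (x,y)→(u,v) scales areas by 2.
u-values: -1, -2, -1, -11, 8; range = 8 − (-11) = 19.
v-values: -7, 8, 3, 1, 2; range = 8 − (-7) = 15.
Area = (19 × 15) / 2 = 142.5.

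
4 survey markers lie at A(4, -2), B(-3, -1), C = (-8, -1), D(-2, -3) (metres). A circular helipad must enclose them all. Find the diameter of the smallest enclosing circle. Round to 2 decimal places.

12.04

By Welzl's lemma the MEC is supported by two points (diametrically opposite) or three points (on a circumcircle).
The farthest pair is A–C with squared distance 145. The circle on this segment as diameter has centre (-2, -1.5) and r² = 145/4 = 36.25.
Check B: distance² to centre = 1.25 ≤ 36.25, so it lies inside.
All remaining points lie in this disk, and no smaller disk contains both endpoints, so this is the minimum enclosing circle.
Diameter = 2r = 2√(36.25) ≈ 12.04.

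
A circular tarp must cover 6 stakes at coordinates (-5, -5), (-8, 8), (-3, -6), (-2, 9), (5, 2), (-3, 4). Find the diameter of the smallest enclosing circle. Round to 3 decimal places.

15.843

By Welzl's lemma the MEC is supported by two points (diametrically opposite) or three points (on a circumcircle).
The minimum enclosing circle is determined by three boundary points: (-8, 8), (-3, -6), (5, 2).
Their circumcentre is (-111/38, 73/38) with r² = 45305/722.
The farthest remaining point (-5, -5) is at distance² 37705/722 ≤ 45305/722.
Diameter = 2r = 2√(45305/722) ≈ 15.843.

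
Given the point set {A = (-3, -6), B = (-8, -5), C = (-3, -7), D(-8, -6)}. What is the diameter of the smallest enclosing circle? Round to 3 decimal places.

5.385

The farthest pair is B–C with squared distance 29. The circle on this segment as diameter has centre (-5.5, -6) and r² = 29/4 = 7.25.
Check A: distance² to centre = 6.25 ≤ 7.25, so it lies inside.
All remaining points lie in this disk, and no smaller disk contains both endpoints, so this is the minimum enclosing circle.
Diameter = 2r = 2√(7.25) ≈ 5.385.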